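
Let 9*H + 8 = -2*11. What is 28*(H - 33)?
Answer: -3052/3 ≈ -1017.3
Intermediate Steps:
H = -10/3 (H = -8/9 + (-2*11)/9 = -8/9 + (1/9)*(-22) = -8/9 - 22/9 = -10/3 ≈ -3.3333)
28*(H - 33) = 28*(-10/3 - 33) = 28*(-109/3) = -3052/3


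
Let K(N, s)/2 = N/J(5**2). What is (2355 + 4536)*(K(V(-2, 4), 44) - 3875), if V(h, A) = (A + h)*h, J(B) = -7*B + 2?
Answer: -4619498997/173 ≈ -2.6702e+7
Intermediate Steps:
J(B) = 2 - 7*B
V(h, A) = h*(A + h)
K(N, s) = -2*N/173 (K(N, s) = 2*(N/(2 - 7*5**2)) = 2*(N/(2 - 7*25)) = 2*(N/(2 - 175)) = 2*(N/(-173)) = 2*(N*(-1/173)) = 2*(-N/173) = -2*N/173)
(2355 + 4536)*(K(V(-2, 4), 44) - 3875) = (2355 + 4536)*(-(-4)*(4 - 2)/173 - 3875) = 6891*(-(-4)*2/173 - 3875) = 6891*(-2/173*(-4) - 3875) = 6891*(8/173 - 3875) = 6891*(-670367/173) = -4619498997/173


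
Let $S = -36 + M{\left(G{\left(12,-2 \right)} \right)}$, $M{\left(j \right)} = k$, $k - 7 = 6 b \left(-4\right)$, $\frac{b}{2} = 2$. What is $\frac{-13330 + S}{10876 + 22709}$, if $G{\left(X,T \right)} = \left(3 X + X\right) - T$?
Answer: $- \frac{897}{2239} \approx -0.40063$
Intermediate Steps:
$b = 4$ ($b = 2 \cdot 2 = 4$)
$k = -89$ ($k = 7 + 6 \cdot 4 \left(-4\right) = 7 + 24 \left(-4\right) = 7 - 96 = -89$)
$G{\left(X,T \right)} = - T + 4 X$ ($G{\left(X,T \right)} = 4 X - T = - T + 4 X$)
$M{\left(j \right)} = -89$
$S = -125$ ($S = -36 - 89 = -125$)
$\frac{-13330 + S}{10876 + 22709} = \frac{-13330 - 125}{10876 + 22709} = - \frac{13455}{33585} = \left(-13455\right) \frac{1}{33585} = - \frac{897}{2239}$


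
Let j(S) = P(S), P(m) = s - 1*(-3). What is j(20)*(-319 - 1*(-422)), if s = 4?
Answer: 721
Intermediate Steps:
P(m) = 7 (P(m) = 4 - 1*(-3) = 4 + 3 = 7)
j(S) = 7
j(20)*(-319 - 1*(-422)) = 7*(-319 - 1*(-422)) = 7*(-319 + 422) = 7*103 = 721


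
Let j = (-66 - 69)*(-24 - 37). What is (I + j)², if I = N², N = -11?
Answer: 69822736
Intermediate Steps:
I = 121 (I = (-11)² = 121)
j = 8235 (j = -135*(-61) = 8235)
(I + j)² = (121 + 8235)² = 8356² = 69822736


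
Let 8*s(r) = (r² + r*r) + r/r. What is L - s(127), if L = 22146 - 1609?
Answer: 132037/8 ≈ 16505.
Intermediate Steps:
L = 20537
s(r) = ⅛ + r²/4 (s(r) = ((r² + r*r) + r/r)/8 = ((r² + r²) + 1)/8 = (2*r² + 1)/8 = (1 + 2*r²)/8 = ⅛ + r²/4)
L - s(127) = 20537 - (⅛ + (¼)*127²) = 20537 - (⅛ + (¼)*16129) = 20537 - (⅛ + 16129/4) = 20537 - 1*32259/8 = 20537 - 32259/8 = 132037/8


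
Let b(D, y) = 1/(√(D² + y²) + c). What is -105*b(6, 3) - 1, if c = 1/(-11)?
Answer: -6599/5444 - 38115*√5/5444 ≈ -16.868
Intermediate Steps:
c = -1/11 (c = 1*(-1/11) = -1/11 ≈ -0.090909)
b(D, y) = 1/(-1/11 + √(D² + y²)) (b(D, y) = 1/(√(D² + y²) - 1/11) = 1/(-1/11 + √(D² + y²)))
-105*b(6, 3) - 1 = -1155/(-1 + 11*√(6² + 3²)) - 1 = -1155/(-1 + 11*√(36 + 9)) - 1 = -1155/(-1 + 11*√45) - 1 = -1155/(-1 + 11*(3*√5)) - 1 = -1155/(-1 + 33*√5) - 1 = -1 - 1155/(-1 + 33*√5)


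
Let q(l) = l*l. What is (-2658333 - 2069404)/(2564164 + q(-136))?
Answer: -4727737/2582660 ≈ -1.8306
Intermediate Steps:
q(l) = l²
(-2658333 - 2069404)/(2564164 + q(-136)) = (-2658333 - 2069404)/(2564164 + (-136)²) = -4727737/(2564164 + 18496) = -4727737/2582660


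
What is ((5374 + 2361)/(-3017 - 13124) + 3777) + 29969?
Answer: 544686451/16141 ≈ 33746.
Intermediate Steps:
((5374 + 2361)/(-3017 - 13124) + 3777) + 29969 = (7735/(-16141) + 3777) + 29969 = (7735*(-1/16141) + 3777) + 29969 = (-7735/16141 + 3777) + 29969 = 60956822/16141 + 29969 = 544686451/16141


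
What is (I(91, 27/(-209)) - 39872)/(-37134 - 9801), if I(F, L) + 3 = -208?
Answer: 13361/15645 ≈ 0.85401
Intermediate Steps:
I(F, L) = -211 (I(F, L) = -3 - 208 = -211)
(I(91, 27/(-209)) - 39872)/(-37134 - 9801) = (-211 - 39872)/(-37134 - 9801) = -40083/(-46935) = -40083*(-1/46935) = 13361/15645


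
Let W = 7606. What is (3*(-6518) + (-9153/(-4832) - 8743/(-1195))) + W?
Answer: -68937435509/5774240 ≈ -11939.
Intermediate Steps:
(3*(-6518) + (-9153/(-4832) - 8743/(-1195))) + W = (3*(-6518) + (-9153/(-4832) - 8743/(-1195))) + 7606 = (-19554 + (-9153*(-1/4832) - 8743*(-1/1195))) + 7606 = (-19554 + (9153/4832 + 8743/1195)) + 7606 = (-19554 + 53184011/5774240) + 7606 = -112856304949/5774240 + 7606 = -68937435509/5774240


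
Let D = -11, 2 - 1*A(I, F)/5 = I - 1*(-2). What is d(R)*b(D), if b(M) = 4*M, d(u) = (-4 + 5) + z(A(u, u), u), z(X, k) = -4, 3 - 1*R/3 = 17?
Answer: 132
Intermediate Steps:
A(I, F) = -5*I (A(I, F) = 10 - 5*(I - 1*(-2)) = 10 - 5*(I + 2) = 10 - 5*(2 + I) = 10 + (-10 - 5*I) = -5*I)
R = -42 (R = 9 - 3*17 = 9 - 51 = -42)
d(u) = -3 (d(u) = (-4 + 5) - 4 = 1 - 4 = -3)
d(R)*b(D) = -12*(-11) = -3*(-44) = 132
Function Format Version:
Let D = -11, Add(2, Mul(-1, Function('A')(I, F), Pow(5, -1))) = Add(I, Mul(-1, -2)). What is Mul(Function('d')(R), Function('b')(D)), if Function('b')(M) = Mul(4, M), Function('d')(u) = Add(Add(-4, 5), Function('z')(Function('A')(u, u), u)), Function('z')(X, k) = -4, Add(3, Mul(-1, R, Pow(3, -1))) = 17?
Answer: 132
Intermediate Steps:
Function('A')(I, F) = Mul(-5, I) (Function('A')(I, F) = Add(10, Mul(-5, Add(I, Mul(-1, -2)))) = Add(10, Mul(-5, Add(I, 2))) = Add(10, Mul(-5, Add(2, I))) = Add(10, Add(-10, Mul(-5, I))) = Mul(-5, I))
R = -42 (R = Add(9, Mul(-3, 17)) = Add(9, -51) = -42)
Function('d')(u) = -3 (Function('d')(u) = Add(Add(-4, 5), -4) = Add(1, -4) = -3)
Mul(Function('d')(R), Function('b')(D)) = Mul(-3, Mul(4, -11)) = Mul(-3, -44) = 132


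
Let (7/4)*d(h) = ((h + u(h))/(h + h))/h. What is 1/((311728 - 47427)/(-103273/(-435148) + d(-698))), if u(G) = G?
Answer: 35917949/40138507990252 ≈ 8.9485e-7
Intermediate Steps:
d(h) = 4/(7*h) (d(h) = 4*(((h + h)/(h + h))/h)/7 = 4*(((2*h)/((2*h)))/h)/7 = 4*(((2*h)*(1/(2*h)))/h)/7 = 4*(1/h)/7 = 4/(7*h))
1/((311728 - 47427)/(-103273/(-435148) + d(-698))) = 1/((311728 - 47427)/(-103273/(-435148) + (4/7)/(-698))) = 1/(264301/(-103273*(-1/435148) + (4/7)*(-1/698))) = 1/(264301/(103273/435148 - 2/2443)) = 1/(264301/(35917949/151866652)) = 1/(264301*(151866652/35917949)) = 1/(40138507990252/35917949) = 35917949/40138507990252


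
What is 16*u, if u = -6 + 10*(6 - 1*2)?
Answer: 544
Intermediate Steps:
u = 34 (u = -6 + 10*(6 - 2) = -6 + 10*4 = -6 + 40 = 34)
16*u = 16*34 = 544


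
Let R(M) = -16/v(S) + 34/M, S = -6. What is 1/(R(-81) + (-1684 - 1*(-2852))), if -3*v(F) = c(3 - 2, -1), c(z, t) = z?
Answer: 81/98462 ≈ 0.00082265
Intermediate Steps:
v(F) = -⅓ (v(F) = -(3 - 2)/3 = -⅓*1 = -⅓)
R(M) = 48 + 34/M (R(M) = -16/(-⅓) + 34/M = -16*(-3) + 34/M = 48 + 34/M)
1/(R(-81) + (-1684 - 1*(-2852))) = 1/((48 + 34/(-81)) + (-1684 - 1*(-2852))) = 1/((48 + 34*(-1/81)) + (-1684 + 2852)) = 1/((48 - 34/81) + 1168) = 1/(3854/81 + 1168) = 1/(98462/81) = 81/98462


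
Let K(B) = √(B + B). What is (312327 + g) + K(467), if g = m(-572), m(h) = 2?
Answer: 312329 + √934 ≈ 3.1236e+5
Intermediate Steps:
K(B) = √2*√B (K(B) = √(2*B) = √2*√B)
g = 2
(312327 + g) + K(467) = (312327 + 2) + √2*√467 = 312329 + √934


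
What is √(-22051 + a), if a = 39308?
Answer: √17257 ≈ 131.37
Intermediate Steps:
√(-22051 + a) = √(-22051 + 39308) = √17257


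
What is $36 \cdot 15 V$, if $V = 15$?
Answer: $8100$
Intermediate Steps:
$36 \cdot 15 V = 36 \cdot 15 \cdot 15 = 540 \cdot 15 = 8100$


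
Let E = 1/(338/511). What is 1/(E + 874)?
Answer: 338/295923 ≈ 0.0011422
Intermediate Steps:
E = 511/338 (E = 1/(338*(1/511)) = 1/(338/511) = 511/338 ≈ 1.5118)
1/(E + 874) = 1/(511/338 + 874) = 1/(295923/338) = 338/295923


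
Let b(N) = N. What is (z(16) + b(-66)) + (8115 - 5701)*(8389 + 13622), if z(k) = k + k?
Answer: 53134520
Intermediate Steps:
z(k) = 2*k
(z(16) + b(-66)) + (8115 - 5701)*(8389 + 13622) = (2*16 - 66) + (8115 - 5701)*(8389 + 13622) = (32 - 66) + 2414*22011 = -34 + 53134554 = 53134520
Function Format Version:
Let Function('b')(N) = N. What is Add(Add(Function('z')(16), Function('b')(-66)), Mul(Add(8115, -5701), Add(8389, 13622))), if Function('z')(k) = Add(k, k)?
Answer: 53134520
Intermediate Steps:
Function('z')(k) = Mul(2, k)
Add(Add(Function('z')(16), Function('b')(-66)), Mul(Add(8115, -5701), Add(8389, 13622))) = Add(Add(Mul(2, 16), -66), Mul(Add(8115, -5701), Add(8389, 13622))) = Add(Add(32, -66), Mul(2414, 22011)) = Add(-34, 53134554) = 53134520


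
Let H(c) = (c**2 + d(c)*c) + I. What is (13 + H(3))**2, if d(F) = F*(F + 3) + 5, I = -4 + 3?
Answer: 8100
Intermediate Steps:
I = -1
d(F) = 5 + F*(3 + F) (d(F) = F*(3 + F) + 5 = 5 + F*(3 + F))
H(c) = -1 + c**2 + c*(5 + c**2 + 3*c) (H(c) = (c**2 + (5 + c**2 + 3*c)*c) - 1 = (c**2 + c*(5 + c**2 + 3*c)) - 1 = -1 + c**2 + c*(5 + c**2 + 3*c))
(13 + H(3))**2 = (13 + (-1 + 3**3 + 4*3**2 + 5*3))**2 = (13 + (-1 + 27 + 4*9 + 15))**2 = (13 + (-1 + 27 + 36 + 15))**2 = (13 + 77)**2 = 90**2 = 8100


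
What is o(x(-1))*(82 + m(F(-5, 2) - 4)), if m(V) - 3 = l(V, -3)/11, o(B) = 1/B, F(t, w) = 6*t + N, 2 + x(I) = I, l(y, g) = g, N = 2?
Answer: -932/33 ≈ -28.242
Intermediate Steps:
x(I) = -2 + I
F(t, w) = 2 + 6*t (F(t, w) = 6*t + 2 = 2 + 6*t)
m(V) = 30/11 (m(V) = 3 - 3/11 = 30/11)
o(x(-1))*(82 + m(F(-5, 2) - 4)) = (82 + 30/11)/(-2 - 1) = (932/11)/(-3) = -⅓*932/11 = -932/33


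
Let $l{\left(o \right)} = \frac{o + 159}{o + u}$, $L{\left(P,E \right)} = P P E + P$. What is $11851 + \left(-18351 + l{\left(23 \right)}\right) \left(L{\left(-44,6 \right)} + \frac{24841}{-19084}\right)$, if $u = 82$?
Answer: $- \frac{20257854764071}{95420} \approx -2.123 \cdot 10^{8}$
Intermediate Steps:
$L{\left(P,E \right)} = P + E P^{2}$ ($L{\left(P,E \right)} = P^{2} E + P = E P^{2} + P = P + E P^{2}$)
$l{\left(o \right)} = \frac{159 + o}{82 + o}$ ($l{\left(o \right)} = \frac{o + 159}{o + 82} = \frac{159 + o}{82 + o}$)
$11851 + \left(-18351 + l{\left(23 \right)}\right) \left(L{\left(-44,6 \right)} + \frac{24841}{-19084}\right) = 11851 + \left(-18351 + \frac{159 + 23}{82 + 23}\right) \left(- 44 \left(1 + 6 \left(-44\right)\right) + \frac{24841}{-19084}\right) = 11851 + \left(-18351 + \frac{1}{105} \cdot 182\right) \left(- 44 \left(1 - 264\right) + 24841 \left(- \frac{1}{19084}\right)\right) = 11851 + \left(-18351 + \frac{1}{105} \cdot 182\right) \left(\left(-44\right) \left(-263\right) - \frac{24841}{19084}\right) = 11851 + \left(-18351 + \frac{26}{15}\right) \left(11572 - \frac{24841}{19084}\right) = 11851 - \frac{20258985586491}{95420} = - \frac{20257854764071}{95420}$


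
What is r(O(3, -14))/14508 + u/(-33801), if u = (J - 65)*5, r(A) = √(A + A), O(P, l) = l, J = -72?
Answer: 685/33801 + I*√7/7254 ≈ 0.020266 + 0.00036473*I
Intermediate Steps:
r(A) = √2*√A (r(A) = √(2*A) = √2*√A)
u = -685 (u = (-72 - 65)*5 = -137*5 = -685)
r(O(3, -14))/14508 + u/(-33801) = (√2*√(-14))/14508 - 685/(-33801) = (√2*(I*√14))*(1/14508) - 685*(-1/33801) = (2*I*√7)*(1/14508) + 685/33801 = I*√7/7254 + 685/33801 = 685/33801 + I*√7/7254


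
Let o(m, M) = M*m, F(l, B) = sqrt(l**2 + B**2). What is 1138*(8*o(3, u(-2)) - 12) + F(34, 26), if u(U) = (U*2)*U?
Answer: 204840 + 2*sqrt(458) ≈ 2.0488e+5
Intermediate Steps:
u(U) = 2*U**2 (u(U) = (2*U)*U = 2*U**2)
F(l, B) = sqrt(B**2 + l**2)
1138*(8*o(3, u(-2)) - 12) + F(34, 26) = 1138*(8*((2*(-2)**2)*3) - 12) + sqrt(26**2 + 34**2) = 1138*(8*((2*4)*3) - 12) + sqrt(676 + 1156) = 1138*(8*(8*3) - 12) + sqrt(1832) = 1138*(8*24 - 12) + 2*sqrt(458) = 1138*(192 - 12) + 2*sqrt(458) = 1138*180 + 2*sqrt(458) = 204840 + 2*sqrt(458)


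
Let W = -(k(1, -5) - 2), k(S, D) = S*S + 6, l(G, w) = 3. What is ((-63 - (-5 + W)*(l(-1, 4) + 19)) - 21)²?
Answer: 18496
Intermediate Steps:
k(S, D) = 6 + S² (k(S, D) = S² + 6 = 6 + S²)
W = -5 (W = -((6 + 1²) - 2) = -((6 + 1) - 2) = -(7 - 2) = -1*5 = -5)
((-63 - (-5 + W)*(l(-1, 4) + 19)) - 21)² = ((-63 - (-5 - 5)*(3 + 19)) - 21)² = ((-63 - (-10)*22) - 21)² = ((-63 - 1*(-220)) - 21)² = ((-63 + 220) - 21)² = (157 - 21)² = 136² = 18496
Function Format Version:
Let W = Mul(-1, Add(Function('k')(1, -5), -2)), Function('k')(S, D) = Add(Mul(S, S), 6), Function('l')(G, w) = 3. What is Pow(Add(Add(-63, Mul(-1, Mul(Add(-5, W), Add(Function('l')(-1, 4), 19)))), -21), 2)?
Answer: 18496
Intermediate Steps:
Function('k')(S, D) = Add(6, Pow(S, 2)) (Function('k')(S, D) = Add(Pow(S, 2), 6) = Add(6, Pow(S, 2)))
W = -5 (W = Mul(-1, Add(Add(6, Pow(1, 2)), -2)) = Mul(-1, Add(Add(6, 1), -2)) = Mul(-1, Add(7, -2)) = Mul(-1, 5) = -5)
Pow(Add(Add(-63, Mul(-1, Mul(Add(-5, W), Add(Function('l')(-1, 4), 19)))), -21), 2) = Pow(Add(Add(-63, Mul(-1, Mul(Add(-5, -5), Add(3, 19)))), -21), 2) = Pow(Add(Add(-63, Mul(-1, Mul(-10, 22))), -21), 2) = Pow(Add(Add(-63, Mul(-1, -220)), -21), 2) = Pow(Add(Add(-63, 220), -21), 2) = Pow(Add(157, -21), 2) = Pow(136, 2) = 18496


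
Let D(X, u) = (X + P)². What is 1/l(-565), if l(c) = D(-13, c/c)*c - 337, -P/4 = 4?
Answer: -1/475502 ≈ -2.1030e-6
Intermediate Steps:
P = -16 (P = -4*4 = -16)
D(X, u) = (-16 + X)² (D(X, u) = (X - 16)² = (-16 + X)²)
l(c) = -337 + 841*c (l(c) = (-16 - 13)²*c - 337 = (-29)²*c - 337 = 841*c - 337 = -337 + 841*c)
1/l(-565) = 1/(-337 + 841*(-565)) = 1/(-337 - 475165) = 1/(-475502) = -1/475502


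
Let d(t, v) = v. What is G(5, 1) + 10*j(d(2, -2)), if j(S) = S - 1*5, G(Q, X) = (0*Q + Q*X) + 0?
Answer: -65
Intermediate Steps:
G(Q, X) = Q*X (G(Q, X) = (0 + Q*X) + 0 = Q*X + 0 = Q*X)
j(S) = -5 + S (j(S) = S - 5 = -5 + S)
G(5, 1) + 10*j(d(2, -2)) = 5*1 + 10*(-5 - 2) = 5 + 10*(-7) = 5 - 70 = -65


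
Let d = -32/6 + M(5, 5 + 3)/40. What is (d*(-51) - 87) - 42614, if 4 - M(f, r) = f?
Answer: -1697109/40 ≈ -42428.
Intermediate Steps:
M(f, r) = 4 - f
d = -643/120 (d = -32/6 + (4 - 1*5)/40 = -32*⅙ + (4 - 5)*(1/40) = -16/3 - 1*1/40 = -16/3 - 1/40 = -643/120 ≈ -5.3583)
(d*(-51) - 87) - 42614 = (-643/120*(-51) - 87) - 42614 = (10931/40 - 87) - 42614 = 7451/40 - 42614 = -1697109/40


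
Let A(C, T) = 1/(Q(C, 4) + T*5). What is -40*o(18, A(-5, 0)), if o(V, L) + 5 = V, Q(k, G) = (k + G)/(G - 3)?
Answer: -520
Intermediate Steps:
Q(k, G) = (G + k)/(-3 + G)
A(C, T) = 1/(4 + C + 5*T) (A(C, T) = 1/((4 + C)/(-3 + 4) + T*5) = 1/((4 + C)/1 + 5*T) = 1/(1*(4 + C) + 5*T) = 1/((4 + C) + 5*T) = 1/(4 + C + 5*T))
o(V, L) = -5 + V
-40*o(18, A(-5, 0)) = -40*(-5 + 18) = -40*13 = -520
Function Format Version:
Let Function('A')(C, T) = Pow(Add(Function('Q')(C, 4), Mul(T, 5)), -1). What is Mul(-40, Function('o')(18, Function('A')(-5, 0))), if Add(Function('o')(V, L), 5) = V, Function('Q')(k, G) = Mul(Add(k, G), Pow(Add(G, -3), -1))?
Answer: -520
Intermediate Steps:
Function('Q')(k, G) = Mul(Pow(Add(-3, G), -1), Add(G, k)) (Function('Q')(k, G) = Mul(Add(G, k), Pow(Add(-3, G), -1)) = Mul(Pow(Add(-3, G), -1), Add(G, k)))
Function('A')(C, T) = Pow(Add(4, C, Mul(5, T)), -1) (Function('A')(C, T) = Pow(Add(Mul(Pow(Add(-3, 4), -1), Add(4, C)), Mul(T, 5)), -1) = Pow(Add(Mul(Pow(1, -1), Add(4, C)), Mul(5, T)), -1) = Pow(Add(Mul(1, Add(4, C)), Mul(5, T)), -1) = Pow(Add(Add(4, C), Mul(5, T)), -1) = Pow(Add(4, C, Mul(5, T)), -1))
Function('o')(V, L) = Add(-5, V)
Mul(-40, Function('o')(18, Function('A')(-5, 0))) = Mul(-40, Add(-5, 18)) = Mul(-40, 13) = -520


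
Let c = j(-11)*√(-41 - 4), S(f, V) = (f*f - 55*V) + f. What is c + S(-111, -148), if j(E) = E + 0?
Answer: 20350 - 33*I*√5 ≈ 20350.0 - 73.79*I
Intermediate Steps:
j(E) = E
S(f, V) = f + f² - 55*V (S(f, V) = (f² - 55*V) + f = f + f² - 55*V)
c = -33*I*√5 (c = -11*√(-41 - 4) = -33*I*√5 ≈ -73.79*I)
c + S(-111, -148) = -33*I*√5 + (-111 + (-111)² - 55*(-148)) = -33*I*√5 + (-111 + 12321 + 8140) = -33*I*√5 + 20350 = 20350 - 33*I*√5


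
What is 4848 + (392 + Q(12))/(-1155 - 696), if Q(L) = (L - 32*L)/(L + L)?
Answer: 5982181/1234 ≈ 4847.8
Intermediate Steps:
Q(L) = -31/2 (Q(L) = (-31*L)/((2*L)) = (-31*L)*(1/(2*L)) = -31/2)
4848 + (392 + Q(12))/(-1155 - 696) = 4848 + (392 - 31/2)/(-1155 - 696) = 4848 + (753/2)/(-1851) = 4848 + (753/2)*(-1/1851) = 4848 - 251/1234 = 5982181/1234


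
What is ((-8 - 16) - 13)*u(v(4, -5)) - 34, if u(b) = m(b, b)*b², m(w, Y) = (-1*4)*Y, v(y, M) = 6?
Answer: 31934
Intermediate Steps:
m(w, Y) = -4*Y
u(b) = -4*b³ (u(b) = (-4*b)*b² = -4*b³)
((-8 - 16) - 13)*u(v(4, -5)) - 34 = ((-8 - 16) - 13)*(-4*6³) - 34 = (-24 - 13)*(-4*216) - 34 = -37*(-864) - 34 = 31968 - 34 = 31934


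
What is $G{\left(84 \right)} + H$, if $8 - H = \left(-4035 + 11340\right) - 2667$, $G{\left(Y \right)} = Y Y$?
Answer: $2426$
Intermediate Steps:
$G{\left(Y \right)} = Y^{2}$
$H = -4630$ ($H = 8 - \left(\left(-4035 + 11340\right) - 2667\right) = 8 - \left(7305 - 2667\right) = 8 - 4638 = -4630$)
$G{\left(84 \right)} + H = 84^{2} - 4630 = 7056 - 4630 = 2426$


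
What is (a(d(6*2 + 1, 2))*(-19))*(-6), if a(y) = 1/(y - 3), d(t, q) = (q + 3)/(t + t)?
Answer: -2964/73 ≈ -40.603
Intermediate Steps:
d(t, q) = (3 + q)/(2*t) (d(t, q) = (3 + q)/((2*t)) = (3 + q)*(1/(2*t)) = (3 + q)/(2*t))
a(y) = 1/(-3 + y)
(a(d(6*2 + 1, 2))*(-19))*(-6) = (-19/(-3 + (3 + 2)/(2*(6*2 + 1))))*(-6) = (-19/(-3 + (½)*5/(12 + 1)))*(-6) = (-19/(-3 + (½)*5/13))*(-6) = (-19/(-3 + (½)*(1/13)*5))*(-6) = (-19/(-3 + 5/26))*(-6) = (-19/(-73/26))*(-6) = -26/73*(-19)*(-6) = (494/73)*(-6) = -2964/73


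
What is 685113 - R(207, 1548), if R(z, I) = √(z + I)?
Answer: 685113 - 3*√195 ≈ 6.8507e+5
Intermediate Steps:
R(z, I) = √(I + z)
685113 - R(207, 1548) = 685113 - √(1548 + 207) = 685113 - √1755 = 685113 - 3*√195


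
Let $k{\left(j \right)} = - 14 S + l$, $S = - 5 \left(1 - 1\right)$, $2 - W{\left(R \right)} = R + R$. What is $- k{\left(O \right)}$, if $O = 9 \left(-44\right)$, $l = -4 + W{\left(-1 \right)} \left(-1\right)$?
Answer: $8$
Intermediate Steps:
$W{\left(R \right)} = 2 - 2 R$ ($W{\left(R \right)} = 2 - \left(R + R\right) = 2 - 2 R$)
$S = 0$ ($S = \left(-5\right) 0 = 0$)
$l = -8$ ($l = -4 + \left(2 - -2\right) \left(-1\right) = -4 + \left(2 + 2\right) \left(-1\right) = -4 + 4 \left(-1\right) = -4 - 4 = -8$)
$O = -396$
$k{\left(j \right)} = -8$ ($k{\left(j \right)} = \left(-14\right) 0 - 8 = 0 - 8 = -8$)
$- k{\left(O \right)} = \left(-1\right) \left(-8\right) = 8$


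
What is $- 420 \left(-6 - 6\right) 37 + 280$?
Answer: $186760$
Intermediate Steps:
$- 420 \left(-6 - 6\right) 37 + 280 = - 420 \left(\left(-12\right) 37\right) + 280 = \left(-420\right) \left(-444\right) + 280 = 186480 + 280 = 186760$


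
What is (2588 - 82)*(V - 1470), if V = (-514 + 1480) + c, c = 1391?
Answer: 2222822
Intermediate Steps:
V = 2357 (V = (-514 + 1480) + 1391 = 966 + 1391 = 2357)
(2588 - 82)*(V - 1470) = (2588 - 82)*(2357 - 1470) = 2506*887 = 2222822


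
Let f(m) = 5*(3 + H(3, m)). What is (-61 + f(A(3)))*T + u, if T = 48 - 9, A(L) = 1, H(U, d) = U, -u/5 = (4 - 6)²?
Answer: -1229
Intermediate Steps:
u = -20 (u = -5*(4 - 6)² = -5*(-2)² = -5*4 = -20)
f(m) = 30 (f(m) = 5*(3 + 3) = 5*6 = 30)
T = 39
(-61 + f(A(3)))*T + u = (-61 + 30)*39 - 20 = -31*39 - 20 = -1209 - 20 = -1229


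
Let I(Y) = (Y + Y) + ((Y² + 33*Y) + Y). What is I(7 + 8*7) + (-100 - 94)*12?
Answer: 3909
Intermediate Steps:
I(Y) = Y² + 36*Y (I(Y) = 2*Y + (Y² + 34*Y) = Y² + 36*Y)
I(7 + 8*7) + (-100 - 94)*12 = (7 + 8*7)*(36 + (7 + 8*7)) + (-100 - 94)*12 = (7 + 56)*(36 + (7 + 56)) - 194*12 = 63*(36 + 63) - 2328 = 63*99 - 2328 = 6237 - 2328 = 3909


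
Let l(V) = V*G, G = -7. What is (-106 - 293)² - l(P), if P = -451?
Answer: 156044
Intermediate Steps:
l(V) = -7*V (l(V) = V*(-7) = -7*V)
(-106 - 293)² - l(P) = (-106 - 293)² - (-7)*(-451) = (-399)² - 1*3157 = 159201 - 3157 = 156044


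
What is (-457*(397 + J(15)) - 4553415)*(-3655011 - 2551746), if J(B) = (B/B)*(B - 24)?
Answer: 29362497749367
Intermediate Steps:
J(B) = -24 + B (J(B) = 1*(-24 + B) = -24 + B)
(-457*(397 + J(15)) - 4553415)*(-3655011 - 2551746) = (-457*(397 + (-24 + 15)) - 4553415)*(-3655011 - 2551746) = (-457*(397 - 9) - 4553415)*(-6206757) = (-457*388 - 4553415)*(-6206757) = (-177316 - 4553415)*(-6206757) = -4730731*(-6206757) = 29362497749367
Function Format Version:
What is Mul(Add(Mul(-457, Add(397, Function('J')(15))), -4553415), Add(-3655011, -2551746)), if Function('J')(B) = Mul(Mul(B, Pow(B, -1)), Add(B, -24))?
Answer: 29362497749367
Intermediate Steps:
Function('J')(B) = Add(-24, B) (Function('J')(B) = Mul(1, Add(-24, B)) = Add(-24, B))
Mul(Add(Mul(-457, Add(397, Function('J')(15))), -4553415), Add(-3655011, -2551746)) = Mul(Add(Mul(-457, Add(397, Add(-24, 15))), -4553415), Add(-3655011, -2551746)) = Mul(Add(Mul(-457, Add(397, -9)), -4553415), -6206757) = Mul(Add(Mul(-457, 388), -4553415), -6206757) = Mul(Add(-177316, -4553415), -6206757) = Mul(-4730731, -6206757) = 29362497749367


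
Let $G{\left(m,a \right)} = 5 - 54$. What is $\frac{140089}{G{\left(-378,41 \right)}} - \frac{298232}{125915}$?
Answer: $- \frac{17653919803}{6169835} \approx -2861.3$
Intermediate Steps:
$G{\left(m,a \right)} = -49$ ($G{\left(m,a \right)} = 5 - 54 = -49$)
$\frac{140089}{G{\left(-378,41 \right)}} - \frac{298232}{125915} = \frac{140089}{-49} - \frac{298232}{125915} = 140089 \left(- \frac{1}{49}\right) - \frac{298232}{125915} = - \frac{140089}{49} - \frac{298232}{125915} = - \frac{17653919803}{6169835}$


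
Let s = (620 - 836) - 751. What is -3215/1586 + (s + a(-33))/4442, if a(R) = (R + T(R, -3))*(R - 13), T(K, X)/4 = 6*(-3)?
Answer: -2038578/1761253 ≈ -1.1575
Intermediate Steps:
T(K, X) = -72 (T(K, X) = 4*(6*(-3)) = 4*(-18) = -72)
a(R) = (-72 + R)*(-13 + R) (a(R) = (R - 72)*(R - 13) = (-72 + R)*(-13 + R))
s = -967 (s = -216 - 751 = -967)
-3215/1586 + (s + a(-33))/4442 = -3215/1586 + (-967 + (936 + (-33)² - 85*(-33)))/4442 = -3215*1/1586 + (-967 + (936 + 1089 + 2805))*(1/4442) = -3215/1586 + (-967 + 4830)*(1/4442) = -3215/1586 + 3863*(1/4442) = -3215/1586 + 3863/4442 = -2038578/1761253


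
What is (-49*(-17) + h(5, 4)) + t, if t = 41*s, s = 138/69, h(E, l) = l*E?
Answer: 935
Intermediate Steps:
h(E, l) = E*l
s = 2 (s = 138*(1/69) = 2)
t = 82 (t = 41*2 = 82)
(-49*(-17) + h(5, 4)) + t = (-49*(-17) + 5*4) + 82 = (833 + 20) + 82 = 853 + 82 = 935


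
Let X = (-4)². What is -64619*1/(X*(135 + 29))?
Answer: -64619/2624 ≈ -24.626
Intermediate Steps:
X = 16
-64619*1/(X*(135 + 29)) = -64619*1/(16*(135 + 29)) = -64619/(164*16) = -64619/2624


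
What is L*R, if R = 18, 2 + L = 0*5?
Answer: -36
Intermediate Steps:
L = -2 (L = -2 + 0*5 = -2 + 0 = -2)
L*R = -2*18 = -36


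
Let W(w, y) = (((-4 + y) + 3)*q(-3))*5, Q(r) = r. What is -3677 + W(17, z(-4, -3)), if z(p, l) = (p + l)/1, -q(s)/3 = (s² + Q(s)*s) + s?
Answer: -1877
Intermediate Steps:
q(s) = -6*s² - 3*s (q(s) = -3*((s² + s*s) + s) = -3*((s² + s²) + s) = -3*(2*s² + s) = -3*(s + 2*s²) = -6*s² - 3*s)
z(p, l) = l + p (z(p, l) = (l + p)*1 = l + p)
W(w, y) = 225 - 225*y (W(w, y) = (((-4 + y) + 3)*(-3*(-3)*(1 + 2*(-3))))*5 = ((-1 + y)*(-3*(-3)*(1 - 6)))*5 = ((-1 + y)*(-3*(-3)*(-5)))*5 = ((-1 + y)*(-45))*5 = (45 - 45*y)*5 = 225 - 225*y)
-3677 + W(17, z(-4, -3)) = -3677 + (225 - 225*(-3 - 4)) = -3677 + (225 - 225*(-7)) = -3677 + (225 + 1575) = -3677 + 1800 = -1877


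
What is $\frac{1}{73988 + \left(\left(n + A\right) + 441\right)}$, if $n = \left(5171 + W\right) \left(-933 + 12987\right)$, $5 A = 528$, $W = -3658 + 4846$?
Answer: $\frac{5}{383629603} \approx 1.3033 \cdot 10^{-8}$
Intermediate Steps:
$W = 1188$
$A = \frac{528}{5}$ ($A = \frac{1}{5} \cdot 528 = \frac{528}{5} \approx 105.6$)
$n = 76651386$ ($n = \left(5171 + 1188\right) \left(-933 + 12987\right) = 6359 \cdot 12054 = 76651386$)
$\frac{1}{73988 + \left(\left(n + A\right) + 441\right)} = \frac{1}{73988 + \left(\left(76651386 + \frac{528}{5}\right) + 441\right)} = \frac{1}{73988 + \left(\frac{383257458}{5} + 441\right)} = \frac{1}{73988 + \frac{383259663}{5}} = \frac{1}{\frac{383629603}{5}} = \frac{5}{383629603}$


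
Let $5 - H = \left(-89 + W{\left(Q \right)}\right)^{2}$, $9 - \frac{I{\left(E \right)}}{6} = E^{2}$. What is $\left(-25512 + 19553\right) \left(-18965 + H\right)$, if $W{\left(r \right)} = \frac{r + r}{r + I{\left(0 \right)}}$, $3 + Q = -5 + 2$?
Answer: $\frac{2567190831}{16} \approx 1.6045 \cdot 10^{8}$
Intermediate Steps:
$I{\left(E \right)} = 54 - 6 E^{2}$
$Q = -6$ ($Q = -3 + \left(-5 + 2\right) = -3 - 3 = -6$)
$W{\left(r \right)} = \frac{2 r}{54 + r}$ ($W{\left(r \right)} = \frac{r + r}{r + \left(54 - 6 \cdot 0^{2}\right)} = \frac{2 r}{r + \left(54 - 0\right)} = \frac{2 r}{r + \left(54 + 0\right)} = \frac{2 r}{r + 54} = \frac{2 r}{54 + r}$)
$H = - \frac{127369}{16}$ ($H = 5 - \left(-89 + 2 \left(-6\right) \frac{1}{54 - 6}\right)^{2} = 5 - \left(-89 + 2 \left(-6\right) \frac{1}{48}\right)^{2} = 5 - \left(-89 - \frac{1}{4}\right)^{2} = 5 - \left(- \frac{357}{4}\right)^{2} = 5 - \frac{127449}{16} = - \frac{127369}{16} \approx -7960.6$)
$\left(-25512 + 19553\right) \left(-18965 + H\right) = \left(-25512 + 19553\right) \left(-18965 - \frac{127369}{16}\right) = \left(-5959\right) \left(- \frac{430809}{16}\right) = \frac{2567190831}{16}$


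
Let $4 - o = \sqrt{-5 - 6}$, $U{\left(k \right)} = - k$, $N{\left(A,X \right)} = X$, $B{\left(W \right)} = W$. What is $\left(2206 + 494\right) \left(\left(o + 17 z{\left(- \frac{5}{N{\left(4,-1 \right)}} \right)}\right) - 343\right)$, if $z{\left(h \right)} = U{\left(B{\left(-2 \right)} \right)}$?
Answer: $-823500 - 2700 i \sqrt{11} \approx -8.235 \cdot 10^{5} - 8954.9 i$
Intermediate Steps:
$o = 4 - i \sqrt{11}$ ($o = 4 - \sqrt{-5 - 6} = 4 - \sqrt{-11} = 4 - i \sqrt{11} \approx 4.0 - 3.3166 i$)
$z{\left(h \right)} = 2$ ($z{\left(h \right)} = \left(-1\right) \left(-2\right) = 2$)
$\left(2206 + 494\right) \left(\left(o + 17 z{\left(- \frac{5}{N{\left(4,-1 \right)}} \right)}\right) - 343\right) = \left(2206 + 494\right) \left(\left(\left(4 - i \sqrt{11}\right) + 17 \cdot 2\right) - 343\right) = 2700 \left(\left(\left(4 - i \sqrt{11}\right) + 34\right) - 343\right) = 2700 \left(\left(38 - i \sqrt{11}\right) - 343\right) = 2700 \left(-305 - i \sqrt{11}\right) = -823500 - 2700 i \sqrt{11}$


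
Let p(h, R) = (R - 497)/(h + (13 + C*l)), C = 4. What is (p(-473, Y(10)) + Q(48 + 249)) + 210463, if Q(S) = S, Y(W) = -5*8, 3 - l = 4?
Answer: 97793177/464 ≈ 2.1076e+5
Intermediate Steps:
l = -1 (l = 3 - 1*4 = 3 - 4 = -1)
Y(W) = -40
p(h, R) = (-497 + R)/(9 + h) (p(h, R) = (R - 497)/(h + (13 + 4*(-1))) = (-497 + R)/(h + (13 - 4)) = (-497 + R)/(h + 9) = (-497 + R)/(9 + h))
(p(-473, Y(10)) + Q(48 + 249)) + 210463 = ((-497 - 40)/(9 - 473) + (48 + 249)) + 210463 = (-537/(-464) + 297) + 210463 = (-1/464*(-537) + 297) + 210463 = (537/464 + 297) + 210463 = 138345/464 + 210463 = 97793177/464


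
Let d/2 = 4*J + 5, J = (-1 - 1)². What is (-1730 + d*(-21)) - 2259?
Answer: -4871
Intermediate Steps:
J = 4 (J = (-2)² = 4)
d = 42 (d = 2*(4*4 + 5) = 2*(16 + 5) = 2*21 = 42)
(-1730 + d*(-21)) - 2259 = (-1730 + 42*(-21)) - 2259 = (-1730 - 882) - 2259 = -2612 - 2259 = -4871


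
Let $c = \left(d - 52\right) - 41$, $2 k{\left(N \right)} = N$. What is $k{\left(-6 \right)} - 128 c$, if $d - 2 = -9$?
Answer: $12797$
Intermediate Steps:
$d = -7$ ($d = 2 - 9 = -7$)
$k{\left(N \right)} = \frac{N}{2}$
$c = -100$ ($c = \left(-7 - 52\right) - 41 = -59 - 41 = -100$)
$k{\left(-6 \right)} - 128 c = \frac{1}{2} \left(-6\right) - -12800 = -3 + 12800 = 12797$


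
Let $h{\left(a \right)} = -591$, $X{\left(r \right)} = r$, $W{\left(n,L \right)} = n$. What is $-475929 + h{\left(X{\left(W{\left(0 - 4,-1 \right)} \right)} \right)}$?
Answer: $-476520$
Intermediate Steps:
$-475929 + h{\left(X{\left(W{\left(0 - 4,-1 \right)} \right)} \right)} = -475929 - 591 = -476520$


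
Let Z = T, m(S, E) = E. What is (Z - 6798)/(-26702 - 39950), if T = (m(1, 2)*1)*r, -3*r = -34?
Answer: 10163/99978 ≈ 0.10165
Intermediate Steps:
r = 34/3 (r = -⅓*(-34) = 34/3 ≈ 11.333)
T = 68/3 (T = (2*1)*(34/3) = 2*(34/3) = 68/3 ≈ 22.667)
Z = 68/3 ≈ 22.667
(Z - 6798)/(-26702 - 39950) = (68/3 - 6798)/(-26702 - 39950) = -20326/3/(-66652) = -20326/3*(-1/66652) = 10163/99978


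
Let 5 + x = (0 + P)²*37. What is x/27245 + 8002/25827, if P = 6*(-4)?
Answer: 768310379/703656615 ≈ 1.0919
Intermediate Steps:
P = -24
x = 21307 (x = -5 + (0 - 24)²*37 = -5 + (-24)²*37 = -5 + 576*37 = -5 + 21312 = 21307)
x/27245 + 8002/25827 = 21307/27245 + 8002/25827 = 768310379/703656615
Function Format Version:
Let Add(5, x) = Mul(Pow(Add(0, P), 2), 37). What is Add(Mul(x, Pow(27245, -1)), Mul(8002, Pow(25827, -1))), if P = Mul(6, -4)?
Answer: Rational(768310379, 703656615) ≈ 1.0919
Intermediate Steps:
P = -24
x = 21307 (x = Add(-5, Mul(Pow(Add(0, -24), 2), 37)) = Add(-5, Mul(Pow(-24, 2), 37)) = Add(-5, Mul(576, 37)) = Add(-5, 21312) = 21307)
Add(Mul(x, Pow(27245, -1)), Mul(8002, Pow(25827, -1))) = Add(Mul(21307, Pow(27245, -1)), Mul(8002, Pow(25827, -1))) = Add(Mul(21307, Rational(1, 27245)), Mul(8002, Rational(1, 25827))) = Add(Rational(21307, 27245), Rational(8002, 25827)) = Rational(768310379, 703656615)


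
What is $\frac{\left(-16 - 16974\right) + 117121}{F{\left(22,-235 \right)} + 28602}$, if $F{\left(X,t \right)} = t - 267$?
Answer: $\frac{100131}{28100} \approx 3.5634$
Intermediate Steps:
$F{\left(X,t \right)} = -267 + t$ ($F{\left(X,t \right)} = t - 267 = -267 + t$)
$\frac{\left(-16 - 16974\right) + 117121}{F{\left(22,-235 \right)} + 28602} = \frac{\left(-16 - 16974\right) + 117121}{\left(-267 - 235\right) + 28602} = \frac{\left(-16 - 16974\right) + 117121}{-502 + 28602} = \frac{-16990 + 117121}{28100} = 100131 \cdot \frac{1}{28100} = \frac{100131}{28100}$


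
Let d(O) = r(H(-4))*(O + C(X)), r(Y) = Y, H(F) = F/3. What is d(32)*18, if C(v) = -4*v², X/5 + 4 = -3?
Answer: 116832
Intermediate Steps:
H(F) = F/3 (H(F) = F*(⅓) = F/3)
X = -35 (X = -20 + 5*(-3) = -20 - 15 = -35)
d(O) = 19600/3 - 4*O/3 (d(O) = ((⅓)*(-4))*(O - 4*(-35)²) = -4*(O - 4*1225)/3 = -4*(O - 4900)/3 = -4*(-4900 + O)/3 = 19600/3 - 4*O/3)
d(32)*18 = (19600/3 - 4/3*32)*18 = (19600/3 - 128/3)*18 = (19472/3)*18 = 116832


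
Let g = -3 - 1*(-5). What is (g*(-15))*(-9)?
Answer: 270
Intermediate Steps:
g = 2 (g = -3 + 5 = 2)
(g*(-15))*(-9) = (2*(-15))*(-9) = -30*(-9) = 270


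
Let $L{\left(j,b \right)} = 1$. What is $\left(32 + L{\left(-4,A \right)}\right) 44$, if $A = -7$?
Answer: $1452$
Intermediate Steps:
$\left(32 + L{\left(-4,A \right)}\right) 44 = \left(32 + 1\right) 44 = 33 \cdot 44 = 1452$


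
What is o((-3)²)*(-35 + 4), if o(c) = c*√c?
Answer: -837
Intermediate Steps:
o(c) = c^(3/2)
o((-3)²)*(-35 + 4) = ((-3)²)^(3/2)*(-35 + 4) = 9^(3/2)*(-31) = 27*(-31) = -837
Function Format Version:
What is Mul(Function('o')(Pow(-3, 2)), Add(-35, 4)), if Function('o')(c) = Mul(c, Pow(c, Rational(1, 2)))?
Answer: -837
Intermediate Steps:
Function('o')(c) = Pow(c, Rational(3, 2))
Mul(Function('o')(Pow(-3, 2)), Add(-35, 4)) = Mul(Pow(Pow(-3, 2), Rational(3, 2)), Add(-35, 4)) = Mul(Pow(9, Rational(3, 2)), -31) = Mul(27, -31) = -837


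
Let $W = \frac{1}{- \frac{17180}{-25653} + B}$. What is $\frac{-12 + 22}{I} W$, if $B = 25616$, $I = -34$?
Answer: $- \frac{7545}{657144428} \approx -1.1481 \cdot 10^{-5}$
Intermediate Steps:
$W = \frac{25653}{657144428}$ ($W = \frac{1}{- \frac{17180}{-25653} + 25616} = \frac{1}{\left(-17180\right) \left(- \frac{1}{25653}\right) + 25616} = \frac{1}{\frac{17180}{25653} + 25616} = \frac{1}{\frac{657144428}{25653}} = \frac{25653}{657144428} \approx 3.9037 \cdot 10^{-5}$)
$\frac{-12 + 22}{I} W = \frac{-12 + 22}{-34} \cdot \frac{25653}{657144428} = 10 \left(- \frac{1}{34}\right) \frac{25653}{657144428} = \left(- \frac{5}{17}\right) \frac{25653}{657144428} = - \frac{7545}{657144428}$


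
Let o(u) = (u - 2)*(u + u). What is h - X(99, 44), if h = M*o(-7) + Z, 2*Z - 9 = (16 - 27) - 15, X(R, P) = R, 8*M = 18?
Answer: 176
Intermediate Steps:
M = 9/4 (M = (1/8)*18 = 9/4 ≈ 2.2500)
Z = -17/2 (Z = 9/2 + ((16 - 27) - 15)/2 = 9/2 + (-11 - 15)/2 = 9/2 + (1/2)*(-26) = 9/2 - 13 = -17/2 ≈ -8.5000)
o(u) = 2*u*(-2 + u) (o(u) = (-2 + u)*(2*u) = 2*u*(-2 + u))
h = 275 (h = 9*(2*(-7)*(-2 - 7))/4 - 17/2 = 9*(2*(-7)*(-9))/4 - 17/2 = (9/4)*126 - 17/2 = 567/2 - 17/2 = 275)
h - X(99, 44) = 275 - 1*99 = 275 - 99 = 176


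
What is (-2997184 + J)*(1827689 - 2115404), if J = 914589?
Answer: 599193820425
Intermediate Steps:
(-2997184 + J)*(1827689 - 2115404) = (-2997184 + 914589)*(1827689 - 2115404) = -2082595*(-287715) = 599193820425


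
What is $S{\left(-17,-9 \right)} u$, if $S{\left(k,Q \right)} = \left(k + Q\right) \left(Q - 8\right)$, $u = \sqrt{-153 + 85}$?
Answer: $884 i \sqrt{17} \approx 3644.8 i$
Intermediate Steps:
$u = 2 i \sqrt{17}$ ($u = \sqrt{-68} = 2 i \sqrt{17} \approx 8.2462 i$)
$S{\left(k,Q \right)} = \left(-8 + Q\right) \left(Q + k\right)$ ($S{\left(k,Q \right)} = \left(Q + k\right) \left(-8 + Q\right) = \left(-8 + Q\right) \left(Q + k\right)$)
$S{\left(-17,-9 \right)} u = \left(\left(-9\right)^{2} - -72 - -136 - -153\right) 2 i \sqrt{17} = \left(81 + 72 + 136 + 153\right) 2 i \sqrt{17} = 442 \cdot 2 i \sqrt{17} = 884 i \sqrt{17}$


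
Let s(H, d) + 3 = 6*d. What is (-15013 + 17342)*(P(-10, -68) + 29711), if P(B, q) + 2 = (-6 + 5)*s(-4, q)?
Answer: 70149480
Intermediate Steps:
s(H, d) = -3 + 6*d
P(B, q) = 1 - 6*q (P(B, q) = -2 + (-6 + 5)*(-3 + 6*q) = -2 - (-3 + 6*q) = -2 + (3 - 6*q) = 1 - 6*q)
(-15013 + 17342)*(P(-10, -68) + 29711) = (-15013 + 17342)*((1 - 6*(-68)) + 29711) = 2329*((1 + 408) + 29711) = 2329*(409 + 29711) = 2329*30120 = 70149480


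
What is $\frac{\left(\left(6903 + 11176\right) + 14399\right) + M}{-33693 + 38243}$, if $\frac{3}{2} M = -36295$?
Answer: $\frac{12422}{6825} \approx 1.8201$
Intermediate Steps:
$M = - \frac{72590}{3}$ ($M = \frac{2}{3} \left(-36295\right) = - \frac{72590}{3} \approx -24197.0$)
$\frac{\left(\left(6903 + 11176\right) + 14399\right) + M}{-33693 + 38243} = \frac{\left(\left(6903 + 11176\right) + 14399\right) - \frac{72590}{3}}{-33693 + 38243} = \frac{\left(18079 + 14399\right) - \frac{72590}{3}}{4550} = \left(32478 - \frac{72590}{3}\right) \frac{1}{4550} = \frac{24844}{3} \cdot \frac{1}{4550} = \frac{12422}{6825}$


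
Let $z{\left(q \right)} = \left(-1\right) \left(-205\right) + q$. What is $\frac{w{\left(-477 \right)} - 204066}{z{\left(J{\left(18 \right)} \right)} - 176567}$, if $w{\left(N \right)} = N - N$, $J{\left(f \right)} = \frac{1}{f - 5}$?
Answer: $\frac{98254}{84915} \approx 1.1571$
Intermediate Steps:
$J{\left(f \right)} = \frac{1}{-5 + f}$
$z{\left(q \right)} = 205 + q$
$w{\left(N \right)} = 0$
$\frac{w{\left(-477 \right)} - 204066}{z{\left(J{\left(18 \right)} \right)} - 176567} = \frac{0 - 204066}{\left(205 + \frac{1}{-5 + 18}\right) - 176567} = - \frac{204066}{\left(205 + \frac{1}{13}\right) - 176567} = - \frac{204066}{\frac{2666}{13} - 176567} = - \frac{204066}{- \frac{2292705}{13}} = \left(-204066\right) \left(- \frac{13}{2292705}\right) = \frac{98254}{84915}$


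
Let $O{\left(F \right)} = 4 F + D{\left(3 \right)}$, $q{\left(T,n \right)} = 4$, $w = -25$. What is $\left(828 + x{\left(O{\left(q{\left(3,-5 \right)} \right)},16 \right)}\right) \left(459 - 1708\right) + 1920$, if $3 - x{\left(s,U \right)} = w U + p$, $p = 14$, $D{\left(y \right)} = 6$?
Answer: $-1518113$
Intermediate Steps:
$O{\left(F \right)} = 6 + 4 F$ ($O{\left(F \right)} = 4 F + 6 = 6 + 4 F$)
$x{\left(s,U \right)} = -11 + 25 U$ ($x{\left(s,U \right)} = 3 - \left(- 25 U + 14\right) = 3 - \left(14 - 25 U\right) = 3 + \left(-14 + 25 U\right) = -11 + 25 U$)
$\left(828 + x{\left(O{\left(q{\left(3,-5 \right)} \right)},16 \right)}\right) \left(459 - 1708\right) + 1920 = \left(828 + \left(-11 + 25 \cdot 16\right)\right) \left(459 - 1708\right) + 1920 = \left(828 + \left(-11 + 400\right)\right) \left(-1249\right) + 1920 = \left(828 + 389\right) \left(-1249\right) + 1920 = 1217 \left(-1249\right) + 1920 = -1520033 + 1920 = -1518113$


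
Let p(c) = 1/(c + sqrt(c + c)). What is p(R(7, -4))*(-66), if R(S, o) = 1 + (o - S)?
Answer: 11/2 + 11*I*sqrt(5)/10 ≈ 5.5 + 2.4597*I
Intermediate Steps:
R(S, o) = 1 + o - S
p(c) = 1/(c + sqrt(2)*sqrt(c)) (p(c) = 1/(c + sqrt(2*c)) = 1/(c + sqrt(2)*sqrt(c)))
p(R(7, -4))*(-66) = -66/((1 - 4 - 1*7) + sqrt(2)*sqrt(1 - 4 - 1*7)) = -66/((1 - 4 - 7) + sqrt(2)*sqrt(1 - 4 - 7)) = -66/(-10 + sqrt(2)*sqrt(-10)) = -66/(-10 + sqrt(2)*(I*sqrt(10))) = -66/(-10 + 2*I*sqrt(5))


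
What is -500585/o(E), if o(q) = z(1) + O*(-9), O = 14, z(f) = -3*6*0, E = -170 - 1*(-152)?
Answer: 500585/126 ≈ 3972.9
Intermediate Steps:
E = -18 (E = -170 + 152 = -18)
z(f) = 0 (z(f) = -18*0 = 0)
o(q) = -126 (o(q) = 0 + 14*(-9) = 0 - 126 = -126)
-500585/o(E) = -500585/(-126) = -500585*(-1/126) = 500585/126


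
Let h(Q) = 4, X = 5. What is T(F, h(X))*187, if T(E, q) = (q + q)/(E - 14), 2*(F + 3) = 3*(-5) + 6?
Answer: -2992/43 ≈ -69.581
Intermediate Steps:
F = -15/2 (F = -3 + (3*(-5) + 6)/2 = -3 + (-15 + 6)/2 = -3 + (1/2)*(-9) = -3 - 9/2 = -15/2 ≈ -7.5000)
T(E, q) = 2*q/(-14 + E) (T(E, q) = (2*q)/(-14 + E) = 2*q/(-14 + E))
T(F, h(X))*187 = (2*4/(-14 - 15/2))*187 = (2*4/(-43/2))*187 = (2*4*(-2/43))*187 = -16/43*187 = -2992/43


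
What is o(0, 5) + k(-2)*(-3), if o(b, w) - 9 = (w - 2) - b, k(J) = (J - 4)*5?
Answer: 102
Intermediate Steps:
k(J) = -20 + 5*J (k(J) = (-4 + J)*5 = -20 + 5*J)
o(b, w) = 7 + w - b (o(b, w) = 9 + ((w - 2) - b) = 9 + ((-2 + w) - b) = 9 + (-2 + w - b) = 7 + w - b)
o(0, 5) + k(-2)*(-3) = (7 + 5 - 1*0) + (-20 + 5*(-2))*(-3) = (7 + 5 + 0) + (-20 - 10)*(-3) = 12 - 30*(-3) = 12 + 90 = 102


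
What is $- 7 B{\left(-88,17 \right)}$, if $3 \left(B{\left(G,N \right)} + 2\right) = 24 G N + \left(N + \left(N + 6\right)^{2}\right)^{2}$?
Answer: $-611814$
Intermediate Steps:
$B{\left(G,N \right)} = -2 + \frac{\left(N + \left(6 + N\right)^{2}\right)^{2}}{3} + 8 G N$ ($B{\left(G,N \right)} = -2 + \frac{24 G N + \left(N + \left(N + 6\right)^{2}\right)^{2}}{3} = -2 + \frac{24 G N + \left(N + \left(6 + N\right)^{2}\right)^{2}}{3} = -2 + \frac{\left(N + \left(6 + N\right)^{2}\right)^{2} + 24 G N}{3} = -2 + \left(\frac{\left(N + \left(6 + N\right)^{2}\right)^{2}}{3} + 8 G N\right) = -2 + \frac{\left(N + \left(6 + N\right)^{2}\right)^{2}}{3} + 8 G N$)
$- 7 B{\left(-88,17 \right)} = - 7 \left(-2 + \frac{\left(17 + \left(6 + 17\right)^{2}\right)^{2}}{3} + 8 \left(-88\right) 17\right) = - 7 \left(-2 + \frac{\left(17 + 23^{2}\right)^{2}}{3} - 11968\right) = - 7 \left(-2 + \frac{\left(17 + 529\right)^{2}}{3} - 11968\right) = - 7 \left(-2 + \frac{546^{2}}{3} - 11968\right) = - 7 \left(-2 + \frac{1}{3} \cdot 298116 - 11968\right) = - 7 \left(-2 + 99372 - 11968\right) = \left(-7\right) 87402 = -611814$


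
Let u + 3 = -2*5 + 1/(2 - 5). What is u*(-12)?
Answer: 160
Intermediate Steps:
u = -40/3 (u = -3 + (-2*5 + 1/(2 - 5)) = -3 + (-10 + 1/(-3)) = -3 + (-10 - ⅓) = -3 - 31/3 = -40/3 ≈ -13.333)
u*(-12) = -40/3*(-12) = 160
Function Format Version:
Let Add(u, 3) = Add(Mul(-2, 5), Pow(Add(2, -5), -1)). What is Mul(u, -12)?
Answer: 160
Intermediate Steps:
u = Rational(-40, 3) (u = Add(-3, Add(Mul(-2, 5), Pow(Add(2, -5), -1))) = Add(-3, Add(-10, Pow(-3, -1))) = Add(-3, Add(-10, Rational(-1, 3))) = Add(-3, Rational(-31, 3)) = Rational(-40, 3) ≈ -13.333)
Mul(u, -12) = Mul(Rational(-40, 3), -12) = 160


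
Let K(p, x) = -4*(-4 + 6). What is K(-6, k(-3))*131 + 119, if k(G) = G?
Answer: -929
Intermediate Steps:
K(p, x) = -8 (K(p, x) = -4*2 = -8)
K(-6, k(-3))*131 + 119 = -8*131 + 119 = -1048 + 119 = -929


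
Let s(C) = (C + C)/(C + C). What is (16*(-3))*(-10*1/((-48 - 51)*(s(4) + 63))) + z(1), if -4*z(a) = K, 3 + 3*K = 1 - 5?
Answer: 67/132 ≈ 0.50758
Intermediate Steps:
K = -7/3 (K = -1 + (1 - 5)/3 = -1 + (1/3)*(-4) = -1 - 4/3 = -7/3 ≈ -2.3333)
s(C) = 1 (s(C) = (2*C)/((2*C)) = (2*C)*(1/(2*C)) = 1)
z(a) = 7/12 (z(a) = -1/4*(-7/3) = 7/12)
(16*(-3))*(-10*1/((-48 - 51)*(s(4) + 63))) + z(1) = (16*(-3))*(-10*1/((1 + 63)*(-48 - 51))) + 7/12 = -(-480)/((-99*64)) + 7/12 = -(-480)/(-6336) + 7/12 = -(-480)*(-1)/6336 + 7/12 = -48*5/3168 + 7/12 = -5/66 + 7/12 = 67/132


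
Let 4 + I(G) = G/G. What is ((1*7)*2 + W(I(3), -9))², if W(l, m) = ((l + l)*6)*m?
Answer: 114244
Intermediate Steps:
I(G) = -3 (I(G) = -4 + G/G = -4 + 1 = -3)
W(l, m) = 12*l*m (W(l, m) = ((2*l)*6)*m = (12*l)*m = 12*l*m)
((1*7)*2 + W(I(3), -9))² = ((1*7)*2 + 12*(-3)*(-9))² = (7*2 + 324)² = (14 + 324)² = 338² = 114244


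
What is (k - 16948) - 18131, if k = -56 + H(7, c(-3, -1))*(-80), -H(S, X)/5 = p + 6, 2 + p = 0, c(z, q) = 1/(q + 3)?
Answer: -33535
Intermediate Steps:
c(z, q) = 1/(3 + q)
p = -2 (p = -2 + 0 = -2)
H(S, X) = -20 (H(S, X) = -5*(-2 + 6) = -5*4 = -20)
k = 1544 (k = -56 - 20*(-80) = -56 + 1600 = 1544)
(k - 16948) - 18131 = (1544 - 16948) - 18131 = -15404 - 18131 = -33535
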